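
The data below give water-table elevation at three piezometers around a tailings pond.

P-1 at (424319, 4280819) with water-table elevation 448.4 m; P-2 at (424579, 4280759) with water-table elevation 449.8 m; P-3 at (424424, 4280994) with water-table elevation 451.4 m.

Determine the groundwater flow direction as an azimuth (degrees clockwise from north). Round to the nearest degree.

Taking P-1 as reference: P-2−P-1 = (260, -60, +1.4); P-3−P-1 = (105, 175, +3.0).
Determinant of the coordinate differences = 260·175 − 105·(-60) = 51800.
∂h/∂x = [(+1.4)·175 − (+3.0)·(-60)] / 51800 = +0.008205
∂h/∂y = [260·(+3.0) − 105·(+1.4)] / 51800 = +0.01222
Flow direction (−∇h) has components (-0.008205 E, -0.01222 N).
Azimuth = atan2(E, N) = atan2(-0.008205, -0.01222) = 213.9° ≈ 214°.

214°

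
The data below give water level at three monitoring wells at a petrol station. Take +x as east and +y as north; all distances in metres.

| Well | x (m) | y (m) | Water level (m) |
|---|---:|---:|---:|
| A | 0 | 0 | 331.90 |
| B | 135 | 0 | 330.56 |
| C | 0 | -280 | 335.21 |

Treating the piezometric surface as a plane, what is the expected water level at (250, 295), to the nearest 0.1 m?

325.9 m

∂h/∂x = (330.56 − 331.90) / (135 − 0) = -0.009926
∂h/∂y = (335.21 − 331.90) / (-280 − 0) = -0.01182
h(250, 295) = 331.90 + (-0.009926)·(250) + (-0.01182)·(295) = 331.90 -2.481 -3.487 = 325.931 m.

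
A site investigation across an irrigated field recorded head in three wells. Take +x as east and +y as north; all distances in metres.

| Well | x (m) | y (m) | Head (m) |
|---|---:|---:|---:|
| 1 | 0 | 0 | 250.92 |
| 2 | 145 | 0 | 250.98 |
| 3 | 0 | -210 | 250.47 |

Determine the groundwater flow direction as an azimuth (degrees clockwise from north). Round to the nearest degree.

∂h/∂x = (250.98 − 250.92) / (145 − 0) = +0.0004138
∂h/∂y = (250.47 − 250.92) / (-210 − 0) = +0.002143
Flow direction (−∇h) has components (-0.0004138 E, -0.002143 N).
Azimuth = atan2(E, N) = atan2(-0.0004138, -0.002143) = 190.9° ≈ 191°.

191°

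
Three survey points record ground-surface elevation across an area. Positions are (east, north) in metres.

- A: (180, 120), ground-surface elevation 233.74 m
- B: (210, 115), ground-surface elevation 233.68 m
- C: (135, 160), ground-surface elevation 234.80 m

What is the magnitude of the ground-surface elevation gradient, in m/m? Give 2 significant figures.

0.030 m/m

Taking A as reference: B−A = (30, -5, -0.06); C−A = (-45, 40, +1.06).
Determinant of the coordinate differences = 30·40 − (-45)·(-5) = 975.
∂z/∂x = [(-0.06)·40 − (+1.06)·(-5)] / 975 = +0.002974
∂z/∂y = [30·(+1.06) − (-45)·(-0.06)] / 975 = +0.02985
|∇f| = √(0.002974² + 0.02985²) = 0.03 m/m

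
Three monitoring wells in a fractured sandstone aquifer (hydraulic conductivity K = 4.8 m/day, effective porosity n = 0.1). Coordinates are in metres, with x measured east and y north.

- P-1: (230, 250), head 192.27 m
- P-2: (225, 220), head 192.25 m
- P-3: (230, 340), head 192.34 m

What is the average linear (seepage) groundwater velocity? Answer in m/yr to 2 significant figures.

Differences from P-1: to P-2 (Δx, Δy, Δh) = (-5, -30, -0.02); to P-3 = (0, 90, +0.07).
Solve a·Δx + b·Δy = Δh: det = (-5)·90 − 0·(-30) = -450.
∂h/∂x = [(-0.02)·90 − (+0.07)·(-30)] / -450 = -0.0006667
∂h/∂y = [(-5)·(+0.07) − 0·(-0.02)] / -450 = +0.0007778
|∇h| = √(-0.0006667² + 0.0007778²) = 0.001024
Seepage velocity v = K·i/n = 4.8 × 0.001024 / 0.1 = 0.04915 m/day = 17.95 m/yr.

18 m/yr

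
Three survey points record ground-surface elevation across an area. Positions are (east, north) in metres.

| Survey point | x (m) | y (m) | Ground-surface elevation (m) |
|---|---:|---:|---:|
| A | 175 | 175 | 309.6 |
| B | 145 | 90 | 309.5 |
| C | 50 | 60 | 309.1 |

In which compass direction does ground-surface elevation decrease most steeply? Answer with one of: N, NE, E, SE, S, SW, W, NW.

Differences from A: to B (Δx, Δy, Δh) = (-30, -85, -0.1); to C = (-125, -115, -0.5).
Determinant of the coordinate differences = (-30)·(-115) − (-125)·(-85) = -7175.
∂z/∂x = [(-0.1)·(-115) − (-0.5)·(-85)] / -7175 = +0.004321
∂z/∂y = [(-30)·(-0.5) − (-125)·(-0.1)] / -7175 = -0.0003484
Steepest decrease is along −∇f = (-0.004321 E, +0.0003484 N) → west.

W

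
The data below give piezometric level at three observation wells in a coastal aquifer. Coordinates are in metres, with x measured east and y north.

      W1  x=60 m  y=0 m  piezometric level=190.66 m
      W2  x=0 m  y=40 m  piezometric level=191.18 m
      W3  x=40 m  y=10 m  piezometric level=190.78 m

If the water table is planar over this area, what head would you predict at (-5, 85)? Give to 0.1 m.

191.9 m

Three-point gradient (reference W1): Δ to W2 = (-60, 40, +0.52), Δ to W3 = (-20, 10, +0.12).
∂h/∂x = +0.002000, ∂h/∂y = +0.01600 (det = 200).
h(-5, 85) = 190.66 + (+0.002000)·(-65) + (+0.01600)·(85) = 190.66 -0.130 +1.360 = 191.890 m.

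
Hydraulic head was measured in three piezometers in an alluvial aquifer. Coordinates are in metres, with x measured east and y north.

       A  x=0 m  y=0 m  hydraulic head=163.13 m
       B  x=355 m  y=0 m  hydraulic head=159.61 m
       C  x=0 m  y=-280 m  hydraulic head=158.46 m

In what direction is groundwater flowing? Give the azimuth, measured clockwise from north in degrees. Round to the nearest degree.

149°

∂h/∂x = (159.61 − 163.13) / (355 − 0) = -0.009915
∂h/∂y = (158.46 − 163.13) / (-280 − 0) = +0.01668
Flow direction (−∇h) has components (+0.009915 E, -0.01668 N).
Azimuth = atan2(E, N) = atan2(+0.009915, -0.01668) = 149.3° ≈ 149°.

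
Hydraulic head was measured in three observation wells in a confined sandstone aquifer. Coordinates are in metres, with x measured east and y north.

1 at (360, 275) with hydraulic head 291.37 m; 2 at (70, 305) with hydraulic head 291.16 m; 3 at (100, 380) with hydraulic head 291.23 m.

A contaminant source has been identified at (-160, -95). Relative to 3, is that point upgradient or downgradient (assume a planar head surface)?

downgradient

Taking 1 as reference: 2−1 = (-290, 30, -0.21); 3−1 = (-260, 105, -0.14).
Solve a·Δx + b·Δy = Δh: det = (-290)·105 − (-260)·30 = -22650.
∂h/∂x = [(-0.21)·105 − (-0.14)·30] / -22650 = +0.0007881
∂h/∂y = [(-290)·(-0.14) − (-260)·(-0.21)] / -22650 = +0.0006181
Head at (-160, -95) = 291.37 + (+0.0007881)·(-520) + (+0.0006181)·(-370) = 290.73 m.
That is lower than the 291.23 m at 3, so the point is downgradient.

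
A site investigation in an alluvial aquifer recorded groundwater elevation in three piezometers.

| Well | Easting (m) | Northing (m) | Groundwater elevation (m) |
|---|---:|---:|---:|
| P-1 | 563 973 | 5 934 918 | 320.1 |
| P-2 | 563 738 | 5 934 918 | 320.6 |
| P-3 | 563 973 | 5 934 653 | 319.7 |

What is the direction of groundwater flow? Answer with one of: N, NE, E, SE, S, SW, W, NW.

∂h/∂x = (320.6 − 320.1) / (563738 − 563973) = -0.002128
∂h/∂y = (319.7 − 320.1) / (5934653 − 5934918) = +0.001509
Flow = −∇h = (+0.002128 east, -0.001509 north), which points southeast.

SE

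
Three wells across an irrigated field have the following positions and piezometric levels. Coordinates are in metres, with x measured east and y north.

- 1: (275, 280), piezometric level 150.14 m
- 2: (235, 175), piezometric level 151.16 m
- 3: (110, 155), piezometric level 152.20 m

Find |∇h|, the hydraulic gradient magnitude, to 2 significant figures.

0.010

Three-point gradient (reference 1): Δ to 2 = (-40, -105, +1.02), Δ to 3 = (-165, -125, +2.06).
∂h/∂x = -0.007205, ∂h/∂y = -0.006970 (det = -12325).
|∇h| = √(-0.007205² + -0.006970²) = 0.01002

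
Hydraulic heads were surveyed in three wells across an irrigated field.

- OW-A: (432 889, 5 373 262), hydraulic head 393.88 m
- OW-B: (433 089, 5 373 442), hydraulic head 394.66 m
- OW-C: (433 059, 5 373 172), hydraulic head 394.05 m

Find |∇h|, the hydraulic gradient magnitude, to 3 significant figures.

Differences from OW-A: to OW-B (Δx, Δy, Δh) = (200, 180, +0.78); to OW-C = (170, -90, +0.17).
Determinant of the coordinate differences = 200·(-90) − 170·180 = -48600.
∂h/∂x = [(+0.78)·(-90) − (+0.17)·180] / -48600 = +0.002074
∂h/∂y = [200·(+0.17) − 170·(+0.78)] / -48600 = +0.002029
|∇h| = √(0.002074² + 0.002029²) = 0.002901

0.00290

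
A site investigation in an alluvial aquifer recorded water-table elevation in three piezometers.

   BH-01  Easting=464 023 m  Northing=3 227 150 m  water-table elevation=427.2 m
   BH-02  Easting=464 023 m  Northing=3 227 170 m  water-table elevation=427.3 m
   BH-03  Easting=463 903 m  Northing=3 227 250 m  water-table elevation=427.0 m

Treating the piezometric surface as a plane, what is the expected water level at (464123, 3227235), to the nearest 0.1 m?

Differences from BH-01: to BH-02 (Δx, Δy, Δh) = (0, 20, +0.1); to BH-03 = (-120, 100, -0.2).
Determinant of the coordinate differences = 0·100 − (-120)·20 = 2400.
∂h/∂x = [(+0.1)·100 − (-0.2)·20] / 2400 = +0.005833
∂h/∂y = [0·(-0.2) − (-120)·(+0.1)] / 2400 = +0.005000
h(464123, 3227235) = 427.2 + (+0.005833)·(100) + (+0.005000)·(85) = 427.2 +0.583 +0.425 = 428.208 m.

428.2 m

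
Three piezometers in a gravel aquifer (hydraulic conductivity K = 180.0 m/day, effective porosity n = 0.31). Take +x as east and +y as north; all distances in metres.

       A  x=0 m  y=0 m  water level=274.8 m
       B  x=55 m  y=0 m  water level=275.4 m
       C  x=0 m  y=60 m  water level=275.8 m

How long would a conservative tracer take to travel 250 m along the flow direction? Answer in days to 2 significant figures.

∂h/∂x = (275.4 − 274.8) / (55 − 0) = +0.01091
∂h/∂y = (275.8 − 274.8) / (60 − 0) = +0.01667
|∇h| = √(0.01091² + 0.01667²) = 0.01992
Seepage velocity v = K·i/n = 180.0 × 0.01992 / 0.31 = 11.57 m/day.
t = 250 / 11.57 = 21.61 days.

22 days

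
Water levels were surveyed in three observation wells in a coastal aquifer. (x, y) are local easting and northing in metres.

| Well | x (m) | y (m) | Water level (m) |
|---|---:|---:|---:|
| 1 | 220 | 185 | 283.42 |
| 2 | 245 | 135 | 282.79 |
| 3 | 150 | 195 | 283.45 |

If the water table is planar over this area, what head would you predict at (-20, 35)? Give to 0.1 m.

With h = a·x + b·y + c and 1 as origin, the differences give:
  25·a + (-50)·b = -0.63
  (-70)·a + 10·b = +0.03
Eliminate b (×10 and ×(-50), subtract): -3250·a = -4.800 → a = ∂h/∂x = +0.001477
Back-substitute: b = ∂h/∂y = +0.01334.
h(-20, 35) = 283.42 + (+0.001477)·(-240) + (+0.01334)·(-150) = 283.42 -0.354 -2.001 = 281.065 m.

281.1 m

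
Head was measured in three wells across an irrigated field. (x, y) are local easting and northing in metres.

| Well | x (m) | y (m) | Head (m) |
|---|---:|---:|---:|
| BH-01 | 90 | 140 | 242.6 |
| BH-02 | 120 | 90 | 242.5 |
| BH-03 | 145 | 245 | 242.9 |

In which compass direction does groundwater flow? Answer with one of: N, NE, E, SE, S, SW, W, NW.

With h = a·x + b·y + c and BH-01 as origin, the differences give:
  30·a + (-50)·b = -0.1
  55·a + 105·b = +0.3
Eliminate b (×105 and ×(-50), subtract): 5900·a = 4.50 → a = ∂h/∂x = +0.0007627
Back-substitute: b = ∂h/∂y = +0.002458.
Flow = −∇h = (-0.0007627 east, -0.002458 north), which points south.

S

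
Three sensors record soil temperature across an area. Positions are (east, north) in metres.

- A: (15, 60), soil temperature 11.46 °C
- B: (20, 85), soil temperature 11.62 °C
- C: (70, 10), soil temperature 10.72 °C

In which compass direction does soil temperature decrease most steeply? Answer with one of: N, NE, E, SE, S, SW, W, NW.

SE

Differences from A: to B (Δx, Δy, Δh) = (5, 25, +0.16); to C = (55, -50, -0.74).
Determinant of the coordinate differences = 5·(-50) − 55·25 = -1625.
∂T/∂x = [(+0.16)·(-50) − (-0.74)·25] / -1625 = -0.006462
∂T/∂y = [5·(-0.74) − 55·(+0.16)] / -1625 = +0.007692
Steepest decrease is along −∇f = (+0.006462 E, -0.007692 N) → southeast.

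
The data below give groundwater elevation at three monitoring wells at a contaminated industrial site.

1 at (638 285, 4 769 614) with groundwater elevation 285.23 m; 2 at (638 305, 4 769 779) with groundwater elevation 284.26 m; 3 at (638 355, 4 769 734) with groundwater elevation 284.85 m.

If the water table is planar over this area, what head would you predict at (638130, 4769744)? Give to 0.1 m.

283.5 m

Taking 1 as reference: 2−1 = (20, 165, -0.97); 3−1 = (70, 120, -0.38).
Solve a·Δx + b·Δy = Δh: det = 20·120 − 70·165 = -9150.
∂h/∂x = [(-0.97)·120 − (-0.38)·165] / -9150 = +0.005869
∂h/∂y = [20·(-0.38) − 70·(-0.97)] / -9150 = -0.006590
h(638130, 4769744) = 285.23 + (+0.005869)·(-155) + (-0.006590)·(130) = 285.23 -0.910 -0.857 = 283.464 m.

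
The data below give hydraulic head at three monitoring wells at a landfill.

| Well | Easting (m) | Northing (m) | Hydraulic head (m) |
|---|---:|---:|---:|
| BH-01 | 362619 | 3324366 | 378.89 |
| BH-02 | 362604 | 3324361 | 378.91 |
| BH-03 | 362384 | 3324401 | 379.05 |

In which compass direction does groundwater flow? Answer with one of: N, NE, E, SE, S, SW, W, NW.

NE

Taking BH-01 as reference: BH-02−BH-01 = (-15, -5, +0.02); BH-03−BH-01 = (-235, 35, +0.16).
Determinant of the coordinate differences = (-15)·35 − (-235)·(-5) = -1700.
∂h/∂x = [(+0.02)·35 − (+0.16)·(-5)] / -1700 = -0.0008824
∂h/∂y = [(-15)·(+0.16) − (-235)·(+0.02)] / -1700 = -0.001353
Flow = −∇h = (+0.0008824 east, +0.001353 north), which points northeast.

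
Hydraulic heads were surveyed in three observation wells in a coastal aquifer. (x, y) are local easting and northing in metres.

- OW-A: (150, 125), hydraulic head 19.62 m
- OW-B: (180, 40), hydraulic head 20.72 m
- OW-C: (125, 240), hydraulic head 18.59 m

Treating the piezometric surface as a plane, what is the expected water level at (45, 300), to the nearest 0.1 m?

16.1 m

Differences from OW-A: to OW-B (Δx, Δy, Δh) = (30, -85, +1.10); to OW-C = (-25, 115, -1.03).
Solve a·Δx + b·Δy = Δh: det = 30·115 − (-25)·(-85) = 1325.
∂h/∂x = [(+1.10)·115 − (-1.03)·(-85)] / 1325 = +0.02940
∂h/∂y = [30·(-1.03) − (-25)·(+1.10)] / 1325 = -0.002566
h(45, 300) = 19.62 + (+0.02940)·(-105) + (-0.002566)·(175) = 19.62 -3.087 -0.449 = 16.084 m.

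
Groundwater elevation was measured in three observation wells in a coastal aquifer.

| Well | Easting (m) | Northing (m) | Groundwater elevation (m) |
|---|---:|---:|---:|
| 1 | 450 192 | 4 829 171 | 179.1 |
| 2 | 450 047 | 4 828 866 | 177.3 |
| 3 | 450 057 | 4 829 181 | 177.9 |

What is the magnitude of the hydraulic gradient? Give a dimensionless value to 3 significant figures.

0.00915

With h = a·x + b·y + c and 1 as origin, the differences give:
  (-145)·a + (-305)·b = -1.8
  (-135)·a + 10·b = -1.2
Eliminate b (×10 and ×(-305), subtract): -42625·a = -384.00 → a = ∂h/∂x = +0.009009
Back-substitute: b = ∂h/∂y = +0.001619.
|∇h| = √(0.009009² + 0.001619²) = 0.009153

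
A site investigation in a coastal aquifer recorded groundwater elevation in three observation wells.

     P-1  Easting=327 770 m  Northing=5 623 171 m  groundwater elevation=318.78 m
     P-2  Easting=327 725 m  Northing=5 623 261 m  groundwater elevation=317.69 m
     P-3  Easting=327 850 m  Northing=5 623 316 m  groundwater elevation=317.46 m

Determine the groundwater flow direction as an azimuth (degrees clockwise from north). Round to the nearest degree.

345°

Differences from P-1: to P-2 (Δx, Δy, Δh) = (-45, 90, -1.09); to P-3 = (80, 145, -1.32).
Solve a·Δx + b·Δy = Δh: det = (-45)·145 − 80·90 = -13725.
∂h/∂x = [(-1.09)·145 − (-1.32)·90] / -13725 = +0.002860
∂h/∂y = [(-45)·(-1.32) − 80·(-1.09)] / -13725 = -0.01068
Flow direction (−∇h) has components (-0.002860 E, +0.01068 N).
Azimuth = atan2(E, N) = atan2(-0.002860, +0.01068) = 345.0° ≈ 345°.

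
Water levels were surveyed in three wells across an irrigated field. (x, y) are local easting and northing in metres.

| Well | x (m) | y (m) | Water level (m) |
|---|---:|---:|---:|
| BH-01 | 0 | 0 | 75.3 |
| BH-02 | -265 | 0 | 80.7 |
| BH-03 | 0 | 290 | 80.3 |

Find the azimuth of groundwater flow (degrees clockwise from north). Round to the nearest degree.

130°

∂h/∂x = (80.7 − 75.3) / (-265 − 0) = -0.02038
∂h/∂y = (80.3 − 75.3) / (290 − 0) = +0.01724
Flow direction (−∇h) has components (+0.02038 E, -0.01724 N).
Azimuth = atan2(E, N) = atan2(+0.02038, -0.01724) = 130.2° ≈ 130°.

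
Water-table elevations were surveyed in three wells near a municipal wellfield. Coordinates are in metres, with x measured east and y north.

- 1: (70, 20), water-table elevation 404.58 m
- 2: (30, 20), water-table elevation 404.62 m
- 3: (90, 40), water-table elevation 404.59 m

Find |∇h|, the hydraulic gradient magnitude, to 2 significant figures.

Differences from 1: to 2 (Δx, Δy, Δh) = (-40, 0, +0.04); to 3 = (20, 20, +0.01).
Determinant of the coordinate differences = (-40)·20 − 20·0 = -800.
∂h/∂x = [(+0.04)·20 − (+0.01)·0] / -800 = -0.001000
∂h/∂y = [(-40)·(+0.01) − 20·(+0.04)] / -800 = +0.001500
|∇h| = √(-0.001000² + 0.001500²) = 0.001803

0.0018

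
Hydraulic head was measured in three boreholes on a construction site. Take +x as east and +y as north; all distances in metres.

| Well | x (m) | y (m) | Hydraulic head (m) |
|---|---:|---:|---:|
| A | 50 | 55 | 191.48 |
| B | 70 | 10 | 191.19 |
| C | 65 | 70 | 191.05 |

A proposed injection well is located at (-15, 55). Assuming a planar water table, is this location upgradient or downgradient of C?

With h = a·x + b·y + c and A as origin, the differences give:
  20·a + (-45)·b = -0.29
  15·a + 15·b = -0.43
Eliminate b (×15 and ×(-45), subtract): 975·a = -23.700 → a = ∂h/∂x = -0.02431
Back-substitute: b = ∂h/∂y = -0.004359.
Head at (-15, 55) = 191.48 + (-0.02431)·(-65) + (-0.004359)·(0) = 193.06 m.
That is higher than the 191.05 m at C, so the point is upgradient.

upgradient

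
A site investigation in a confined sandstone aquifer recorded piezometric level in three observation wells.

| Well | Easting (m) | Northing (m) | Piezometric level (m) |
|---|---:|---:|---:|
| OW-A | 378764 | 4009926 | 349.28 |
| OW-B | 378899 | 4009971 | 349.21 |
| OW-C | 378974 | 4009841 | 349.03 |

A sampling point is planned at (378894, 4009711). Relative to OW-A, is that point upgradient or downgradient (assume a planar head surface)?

downgradient

Three-point gradient (reference OW-A): Δ to OW-B = (135, 45, -0.07), Δ to OW-C = (210, -85, -0.25).
∂h/∂x = -0.0008220, ∂h/∂y = +0.0009104 (det = -20925).
Head at (378894, 4009711) = 349.28 + (-0.0008220)·(130) + (+0.0009104)·(-215) = 348.98 m.
That is lower than the 349.28 m at OW-A, so the point is downgradient.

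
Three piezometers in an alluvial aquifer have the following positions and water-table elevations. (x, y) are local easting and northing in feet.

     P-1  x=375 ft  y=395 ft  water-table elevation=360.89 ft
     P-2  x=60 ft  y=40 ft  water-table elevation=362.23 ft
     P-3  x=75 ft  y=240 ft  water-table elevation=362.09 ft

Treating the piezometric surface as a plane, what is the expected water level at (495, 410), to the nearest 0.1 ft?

Three-point gradient (reference P-1): Δ to P-2 = (-315, -355, +1.34), Δ to P-3 = (-300, -155, +1.20).
∂h/∂x = -0.003785, ∂h/∂y = -0.0004161 (det = -57675).
h(495, 410) = 360.89 + (-0.003785)·(120) + (-0.0004161)·(15) = 360.89 -0.454 -0.006 = 360.430 ft.

360.4 ft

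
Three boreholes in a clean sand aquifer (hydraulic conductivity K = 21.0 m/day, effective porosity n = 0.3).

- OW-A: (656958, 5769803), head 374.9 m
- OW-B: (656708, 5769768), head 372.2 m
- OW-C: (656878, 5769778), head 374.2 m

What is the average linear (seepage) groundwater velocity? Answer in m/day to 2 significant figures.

Three-point gradient (reference OW-A): Δ to OW-B = (-250, -35, -2.7), Δ to OW-C = (-80, -25, -0.7).
∂h/∂x = +0.01246, ∂h/∂y = -0.01188 (det = 3450).
|∇h| = √(0.01246² + -0.01188²) = 0.01722
Seepage velocity v = K·i/n = 21.0 × 0.01722 / 0.3 = 1.205 m/day.

1.2 m/day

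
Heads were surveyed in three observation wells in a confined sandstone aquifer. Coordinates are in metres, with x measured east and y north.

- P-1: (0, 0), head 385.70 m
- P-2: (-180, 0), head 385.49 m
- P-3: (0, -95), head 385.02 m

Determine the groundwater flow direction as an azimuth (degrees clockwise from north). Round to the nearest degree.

189°

∂h/∂x = (385.49 − 385.70) / (-180 − 0) = +0.001167
∂h/∂y = (385.02 − 385.70) / (-95 − 0) = +0.007158
Flow direction (−∇h) has components (-0.001167 E, -0.007158 N).
Azimuth = atan2(E, N) = atan2(-0.001167, -0.007158) = 189.3° ≈ 189°.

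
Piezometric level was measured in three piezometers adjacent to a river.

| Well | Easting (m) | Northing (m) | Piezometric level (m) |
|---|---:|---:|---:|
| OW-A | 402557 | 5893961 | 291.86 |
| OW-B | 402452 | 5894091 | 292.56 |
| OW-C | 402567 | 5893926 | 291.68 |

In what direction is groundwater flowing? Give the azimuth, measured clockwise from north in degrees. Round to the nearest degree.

With h = a·x + b·y + c and OW-A as origin, the differences give:
  (-105)·a + 130·b = +0.70
  10·a + (-35)·b = -0.18
Eliminate b (×(-35) and ×130, subtract): 2375·a = -1.100 → a = ∂h/∂x = -0.0004632
Back-substitute: b = ∂h/∂y = +0.005011.
Flow direction (−∇h) has components (+0.0004632 E, -0.005011 N).
Azimuth = atan2(E, N) = atan2(+0.0004632, -0.005011) = 174.7° ≈ 175°.

175°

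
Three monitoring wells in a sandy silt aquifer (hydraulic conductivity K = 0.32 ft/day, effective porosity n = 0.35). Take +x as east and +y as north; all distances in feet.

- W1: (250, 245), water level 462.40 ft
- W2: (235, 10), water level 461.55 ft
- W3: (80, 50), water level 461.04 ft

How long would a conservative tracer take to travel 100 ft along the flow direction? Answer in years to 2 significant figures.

56 years

Three-point gradient (reference W1): Δ to W2 = (-15, -235, -0.85), Δ to W3 = (-170, -195, -1.36).
∂h/∂x = +0.004155, ∂h/∂y = +0.003352 (det = -37025).
|∇h| = √(0.004155² + 0.003352²) = 0.005339
Seepage velocity v = K·i/n = 0.32 × 0.005339 / 0.35 = 0.004881 ft/day.
t = 100 / 0.004881 = 2.049e+04 days = 56.1 years.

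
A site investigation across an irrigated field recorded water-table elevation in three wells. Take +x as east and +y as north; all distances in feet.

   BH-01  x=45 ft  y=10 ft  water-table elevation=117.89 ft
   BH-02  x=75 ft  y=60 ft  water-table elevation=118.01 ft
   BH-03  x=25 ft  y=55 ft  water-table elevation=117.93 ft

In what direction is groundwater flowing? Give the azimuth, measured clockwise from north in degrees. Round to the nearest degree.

Three-point gradient (reference BH-01): Δ to BH-02 = (30, 50, +0.12), Δ to BH-03 = (-20, 45, +0.04).
∂h/∂x = +0.001447, ∂h/∂y = +0.001532 (det = 2350).
Flow direction (−∇h) has components (-0.001447 E, -0.001532 N).
Azimuth = atan2(E, N) = atan2(-0.001447, -0.001532) = 223.4° ≈ 223°.

223°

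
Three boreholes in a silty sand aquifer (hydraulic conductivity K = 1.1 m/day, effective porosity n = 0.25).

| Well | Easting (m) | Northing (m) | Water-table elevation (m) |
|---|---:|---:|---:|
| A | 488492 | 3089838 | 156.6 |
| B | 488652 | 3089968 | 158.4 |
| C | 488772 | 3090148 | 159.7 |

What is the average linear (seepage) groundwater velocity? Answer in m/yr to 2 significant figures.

Taking A as reference: B−A = (160, 130, +1.8); C−A = (280, 310, +3.1).
Solve a·Δx + b·Δy = Δh: det = 160·310 − 280·130 = 13200.
∂h/∂x = [(+1.8)·310 − (+3.1)·130] / 13200 = +0.01174
∂h/∂y = [160·(+3.1) − 280·(+1.8)] / 13200 = -0.0006061
|∇h| = √(0.01174² + -0.0006061²) = 0.01176
Seepage velocity v = K·i/n = 1.1 × 0.01176 / 0.25 = 0.05174 m/day = 18.9 m/yr.

19 m/yr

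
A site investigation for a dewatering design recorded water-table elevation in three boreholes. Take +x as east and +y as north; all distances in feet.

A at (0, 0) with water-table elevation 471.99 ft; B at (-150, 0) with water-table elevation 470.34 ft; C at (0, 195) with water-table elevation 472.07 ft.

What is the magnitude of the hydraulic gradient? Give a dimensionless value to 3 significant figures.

0.0110

∂h/∂x = (470.34 − 471.99) / (-150 − 0) = +0.01100
∂h/∂y = (472.07 − 471.99) / (195 − 0) = +0.0004103
|∇h| = √(0.01100² + 0.0004103²) = 0.01101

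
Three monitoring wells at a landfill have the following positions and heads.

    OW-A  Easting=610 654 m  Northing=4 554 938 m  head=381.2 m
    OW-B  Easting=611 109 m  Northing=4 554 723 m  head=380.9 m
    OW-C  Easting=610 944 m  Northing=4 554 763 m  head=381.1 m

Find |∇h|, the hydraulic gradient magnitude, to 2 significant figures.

Differences from OW-A: to OW-B (Δx, Δy, Δh) = (455, -215, -0.3); to OW-C = (290, -175, -0.1).
Solve a·Δx + b·Δy = Δh: det = 455·(-175) − 290·(-215) = -17275.
∂h/∂x = [(-0.3)·(-175) − (-0.1)·(-215)] / -17275 = -0.001795
∂h/∂y = [455·(-0.1) − 290·(-0.3)] / -17275 = -0.002402
|∇h| = √(-0.001795² + -0.002402²) = 0.002999

0.0030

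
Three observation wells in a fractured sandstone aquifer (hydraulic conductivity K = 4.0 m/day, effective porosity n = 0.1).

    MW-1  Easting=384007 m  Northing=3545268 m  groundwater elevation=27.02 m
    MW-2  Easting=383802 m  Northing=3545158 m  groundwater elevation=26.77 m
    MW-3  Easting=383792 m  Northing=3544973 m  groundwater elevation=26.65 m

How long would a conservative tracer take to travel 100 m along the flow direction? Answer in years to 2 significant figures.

Three-point gradient (reference MW-1): Δ to MW-2 = (-205, -110, -0.25), Δ to MW-3 = (-215, -295, -0.37).
∂h/∂x = +0.0008975, ∂h/∂y = +0.0006001 (det = 36825).
|∇h| = √(0.0008975² + 0.0006001²) = 0.00108
Seepage velocity v = K·i/n = 4.0 × 0.00108 / 0.1 = 0.0432 m/day.
t = 100 / 0.0432 = 2315 days = 6.34 years.

6.3 years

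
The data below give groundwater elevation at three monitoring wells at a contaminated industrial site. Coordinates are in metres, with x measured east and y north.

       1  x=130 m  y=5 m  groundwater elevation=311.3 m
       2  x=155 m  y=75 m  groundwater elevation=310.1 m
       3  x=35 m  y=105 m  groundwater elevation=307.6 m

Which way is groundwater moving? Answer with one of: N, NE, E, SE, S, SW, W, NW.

Taking 1 as reference: 2−1 = (25, 70, -1.2); 3−1 = (-95, 100, -3.7).
Solve a·Δx + b·Δy = Δh: det = 25·100 − (-95)·70 = 9150.
∂h/∂x = [(-1.2)·100 − (-3.7)·70] / 9150 = +0.01519
∂h/∂y = [25·(-3.7) − (-95)·(-1.2)] / 9150 = -0.02257
Flow = −∇h = (-0.01519 east, +0.02257 north), which points northwest.

NW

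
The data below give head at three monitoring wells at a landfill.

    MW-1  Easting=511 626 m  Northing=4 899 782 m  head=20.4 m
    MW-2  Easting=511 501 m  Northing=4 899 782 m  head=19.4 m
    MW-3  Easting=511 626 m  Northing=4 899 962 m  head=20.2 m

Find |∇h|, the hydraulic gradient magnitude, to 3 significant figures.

0.00808

∂h/∂x = (19.4 − 20.4) / (511501 − 511626) = +0.008000
∂h/∂y = (20.2 − 20.4) / (4899962 − 4899782) = -0.001111
|∇h| = √(0.008000² + -0.001111²) = 0.008077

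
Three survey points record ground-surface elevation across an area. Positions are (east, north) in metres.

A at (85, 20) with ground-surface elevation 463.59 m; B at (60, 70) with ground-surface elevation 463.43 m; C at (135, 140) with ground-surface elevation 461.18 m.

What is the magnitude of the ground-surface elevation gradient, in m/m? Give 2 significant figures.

With z = a·x + b·y + c and A as origin, the differences give:
  (-25)·a + 50·b = -0.16
  50·a + 120·b = -2.41
Eliminate b (×120 and ×50, subtract): -5500·a = 101.300 → a = ∂z/∂x = -0.01842
Back-substitute: b = ∂z/∂y = -0.01241.
|∇f| = √(-0.01842² + -0.01241²) = 0.02221 m/m

0.022 m/m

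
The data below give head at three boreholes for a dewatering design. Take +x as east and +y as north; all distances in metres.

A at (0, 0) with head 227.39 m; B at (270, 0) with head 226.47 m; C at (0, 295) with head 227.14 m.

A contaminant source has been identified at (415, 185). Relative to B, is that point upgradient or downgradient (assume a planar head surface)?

downgradient

∂h/∂x = (226.47 − 227.39) / (270 − 0) = -0.003407
∂h/∂y = (227.14 − 227.39) / (295 − 0) = -0.0008475
Head at (415, 185) = 227.39 + (-0.003407)·(415) + (-0.0008475)·(185) = 225.82 m.
That is lower than the 226.47 m at B, so the point is downgradient.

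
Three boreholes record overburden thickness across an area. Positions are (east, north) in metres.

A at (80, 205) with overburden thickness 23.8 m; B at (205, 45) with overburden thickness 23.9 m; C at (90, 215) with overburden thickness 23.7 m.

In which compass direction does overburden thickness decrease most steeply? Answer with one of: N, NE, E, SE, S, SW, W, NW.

NE

Three-point gradient (reference A): Δ to B = (125, -160, +0.1), Δ to C = (10, 10, -0.1).
∂d/∂x = -0.005263, ∂d/∂y = -0.004737 (det = 2850).
Steepest decrease is along −∇f = (+0.005263 E, +0.004737 N) → northeast.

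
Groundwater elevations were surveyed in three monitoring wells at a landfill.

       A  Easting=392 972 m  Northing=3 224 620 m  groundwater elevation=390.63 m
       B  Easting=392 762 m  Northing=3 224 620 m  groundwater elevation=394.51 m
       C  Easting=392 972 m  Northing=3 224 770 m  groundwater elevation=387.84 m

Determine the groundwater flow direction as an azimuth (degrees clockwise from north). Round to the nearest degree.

∂h/∂x = (394.51 − 390.63) / (392762 − 392972) = -0.01848
∂h/∂y = (387.84 − 390.63) / (3224770 − 3224620) = -0.01860
Flow direction (−∇h) has components (+0.01848 E, +0.01860 N).
Azimuth = atan2(E, N) = atan2(+0.01848, +0.01860) = 44.8° ≈ 045°.

045°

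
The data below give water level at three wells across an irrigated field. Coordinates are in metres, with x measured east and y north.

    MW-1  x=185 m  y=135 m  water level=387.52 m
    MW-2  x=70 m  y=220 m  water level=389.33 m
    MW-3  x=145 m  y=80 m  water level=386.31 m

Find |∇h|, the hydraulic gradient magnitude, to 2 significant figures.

Differences from MW-1: to MW-2 (Δx, Δy, Δh) = (-115, 85, +1.81); to MW-3 = (-40, -55, -1.21).
Solve a·Δx + b·Δy = Δh: det = (-115)·(-55) − (-40)·85 = 9725.
∂h/∂x = [(+1.81)·(-55) − (-1.21)·85] / 9725 = +0.0003393
∂h/∂y = [(-115)·(-1.21) − (-40)·(+1.81)] / 9725 = +0.02175
|∇h| = √(0.0003393² + 0.02175²) = 0.02175

0.022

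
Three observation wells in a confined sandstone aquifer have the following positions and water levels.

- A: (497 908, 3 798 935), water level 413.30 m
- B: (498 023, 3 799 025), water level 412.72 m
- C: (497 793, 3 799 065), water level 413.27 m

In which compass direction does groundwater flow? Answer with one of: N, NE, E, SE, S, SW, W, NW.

NE

Taking A as reference: B−A = (115, 90, -0.58); C−A = (-115, 130, -0.03).
Solve a·Δx + b·Δy = Δh: det = 115·130 − (-115)·90 = 25300.
∂h/∂x = [(-0.58)·130 − (-0.03)·90] / 25300 = -0.002874
∂h/∂y = [115·(-0.03) − (-115)·(-0.58)] / 25300 = -0.002773
Flow = −∇h = (+0.002874 east, +0.002773 north), which points northeast.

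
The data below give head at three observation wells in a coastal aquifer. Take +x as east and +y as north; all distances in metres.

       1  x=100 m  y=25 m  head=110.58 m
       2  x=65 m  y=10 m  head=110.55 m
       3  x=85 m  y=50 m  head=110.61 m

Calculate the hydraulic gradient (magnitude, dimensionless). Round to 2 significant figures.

Taking 1 as reference: 2−1 = (-35, -15, -0.03); 3−1 = (-15, 25, +0.03).
Solve a·Δx + b·Δy = Δh: det = (-35)·25 − (-15)·(-15) = -1100.
∂h/∂x = [(-0.03)·25 − (+0.03)·(-15)] / -1100 = +0.0002727
∂h/∂y = [(-35)·(+0.03) − (-15)·(-0.03)] / -1100 = +0.001364
|∇h| = √(0.0002727² + 0.001364²) = 0.001391

0.0014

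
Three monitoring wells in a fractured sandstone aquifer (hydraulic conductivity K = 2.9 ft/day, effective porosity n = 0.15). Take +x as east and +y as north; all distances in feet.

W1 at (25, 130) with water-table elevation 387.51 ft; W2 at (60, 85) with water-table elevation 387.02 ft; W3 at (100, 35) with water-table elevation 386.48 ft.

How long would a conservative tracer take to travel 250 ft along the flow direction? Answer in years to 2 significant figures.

Differences from W1: to W2 (Δx, Δy, Δh) = (35, -45, -0.49); to W3 = (75, -95, -1.03).
Determinant of the coordinate differences = 35·(-95) − 75·(-45) = 50.
∂h/∂x = [(-0.49)·(-95) − (-1.03)·(-45)] / 50 = +0.004000
∂h/∂y = [35·(-1.03) − 75·(-0.49)] / 50 = +0.01400
|∇h| = √(0.004000² + 0.01400²) = 0.01456
Seepage velocity v = K·i/n = 2.9 × 0.01456 / 0.15 = 0.2815 ft/day.
t = 250 / 0.2815 = 888.1 days = 2.43 years.

2.4 years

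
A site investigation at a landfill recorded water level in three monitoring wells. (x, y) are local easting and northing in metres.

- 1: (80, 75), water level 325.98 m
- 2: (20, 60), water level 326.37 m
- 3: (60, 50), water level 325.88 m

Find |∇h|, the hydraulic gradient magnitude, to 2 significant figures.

Differences from 1: to 2 (Δx, Δy, Δh) = (-60, -15, +0.39); to 3 = (-20, -25, -0.10).
Solve a·Δx + b·Δy = Δh: det = (-60)·(-25) − (-20)·(-15) = 1200.
∂h/∂x = [(+0.39)·(-25) − (-0.10)·(-15)] / 1200 = -0.009375
∂h/∂y = [(-60)·(-0.10) − (-20)·(+0.39)] / 1200 = +0.01150
|∇h| = √(-0.009375² + 0.01150²) = 0.01484

0.015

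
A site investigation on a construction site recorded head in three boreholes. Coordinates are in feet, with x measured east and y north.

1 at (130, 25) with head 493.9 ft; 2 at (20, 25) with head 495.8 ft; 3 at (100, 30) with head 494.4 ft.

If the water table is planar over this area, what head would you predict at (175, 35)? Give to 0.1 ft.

Differences from 1: to 2 (Δx, Δy, Δh) = (-110, 0, +1.9); to 3 = (-30, 5, +0.5).
Determinant of the coordinate differences = (-110)·5 − (-30)·0 = -550.
∂h/∂x = [(+1.9)·5 − (+0.5)·0] / -550 = -0.01727
∂h/∂y = [(-110)·(+0.5) − (-30)·(+1.9)] / -550 = -0.003636
h(175, 35) = 493.9 + (-0.01727)·(45) + (-0.003636)·(10) = 493.9 -0.777 -0.036 = 493.086 ft.

493.1 ft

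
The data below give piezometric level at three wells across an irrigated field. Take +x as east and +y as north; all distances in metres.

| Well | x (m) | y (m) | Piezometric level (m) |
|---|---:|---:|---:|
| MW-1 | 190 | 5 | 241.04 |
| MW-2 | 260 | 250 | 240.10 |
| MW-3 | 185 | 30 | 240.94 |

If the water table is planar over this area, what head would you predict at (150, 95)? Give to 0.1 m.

Taking MW-1 as reference: MW-2−MW-1 = (70, 245, -0.94); MW-3−MW-1 = (-5, 25, -0.10).
Determinant of the coordinate differences = 70·25 − (-5)·245 = 2975.
∂h/∂x = [(-0.94)·25 − (-0.10)·245] / 2975 = +0.0003361
∂h/∂y = [70·(-0.10) − (-5)·(-0.94)] / 2975 = -0.003933
h(150, 95) = 241.04 + (+0.0003361)·(-40) + (-0.003933)·(90) = 241.04 -0.013 -0.354 = 240.673 m.

240.7 m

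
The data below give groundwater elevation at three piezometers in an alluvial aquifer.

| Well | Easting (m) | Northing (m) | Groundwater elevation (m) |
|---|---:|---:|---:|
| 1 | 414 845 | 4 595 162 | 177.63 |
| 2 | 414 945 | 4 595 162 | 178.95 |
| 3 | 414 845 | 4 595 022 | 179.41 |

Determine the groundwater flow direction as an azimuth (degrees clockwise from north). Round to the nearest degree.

314°

∂h/∂x = (178.95 − 177.63) / (414945 − 414845) = +0.01320
∂h/∂y = (179.41 − 177.63) / (4595022 − 4595162) = -0.01271
Flow direction (−∇h) has components (-0.01320 E, +0.01271 N).
Azimuth = atan2(E, N) = atan2(-0.01320, +0.01271) = 313.9° ≈ 314°.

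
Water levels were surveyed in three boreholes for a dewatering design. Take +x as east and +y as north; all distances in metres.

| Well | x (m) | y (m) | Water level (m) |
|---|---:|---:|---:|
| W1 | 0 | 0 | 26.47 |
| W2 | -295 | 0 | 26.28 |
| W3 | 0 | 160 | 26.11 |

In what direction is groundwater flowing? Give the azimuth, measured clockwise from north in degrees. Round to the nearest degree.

∂h/∂x = (26.28 − 26.47) / (-295 − 0) = +0.0006441
∂h/∂y = (26.11 − 26.47) / (160 − 0) = -0.002250
Flow direction (−∇h) has components (-0.0006441 E, +0.002250 N).
Azimuth = atan2(E, N) = atan2(-0.0006441, +0.002250) = 344.0° ≈ 344°.

344°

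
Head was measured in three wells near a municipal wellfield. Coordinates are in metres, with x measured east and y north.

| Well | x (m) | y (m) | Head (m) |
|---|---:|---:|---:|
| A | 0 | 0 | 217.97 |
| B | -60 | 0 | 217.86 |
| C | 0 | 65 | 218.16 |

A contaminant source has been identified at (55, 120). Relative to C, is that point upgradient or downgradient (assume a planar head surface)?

upgradient

∂h/∂x = (217.86 − 217.97) / (-60 − 0) = +0.001833
∂h/∂y = (218.16 − 217.97) / (65 − 0) = +0.002923
Head at (55, 120) = 217.97 + (+0.001833)·(55) + (+0.002923)·(120) = 218.42 m.
That is higher than the 218.16 m at C, so the point is upgradient.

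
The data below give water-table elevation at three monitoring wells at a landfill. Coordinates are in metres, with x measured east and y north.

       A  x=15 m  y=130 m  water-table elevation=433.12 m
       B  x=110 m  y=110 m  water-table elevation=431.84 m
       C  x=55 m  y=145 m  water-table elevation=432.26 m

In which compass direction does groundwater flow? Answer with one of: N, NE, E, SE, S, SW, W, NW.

Taking A as reference: B−A = (95, -20, -1.28); C−A = (40, 15, -0.86).
Determinant of the coordinate differences = 95·15 − 40·(-20) = 2225.
∂h/∂x = [(-1.28)·15 − (-0.86)·(-20)] / 2225 = -0.01636
∂h/∂y = [95·(-0.86) − 40·(-1.28)] / 2225 = -0.01371
Flow = −∇h = (+0.01636 east, +0.01371 north), which points northeast.

NE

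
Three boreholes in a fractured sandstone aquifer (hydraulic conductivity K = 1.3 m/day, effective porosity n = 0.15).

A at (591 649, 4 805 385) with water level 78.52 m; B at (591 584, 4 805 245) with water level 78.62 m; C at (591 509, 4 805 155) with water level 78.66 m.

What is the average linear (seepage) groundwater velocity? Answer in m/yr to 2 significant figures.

With h = a·x + b·y + c and A as origin, the differences give:
  (-65)·a + (-140)·b = +0.10
  (-140)·a + (-230)·b = +0.14
Eliminate b (×(-230) and ×(-140), subtract): -4650·a = -3.400 → a = ∂h/∂x = +0.0007312
Back-substitute: b = ∂h/∂y = -0.001054.
|∇h| = √(0.0007312² + -0.001054²) = 0.001283
Seepage velocity v = K·i/n = 1.3 × 0.001283 / 0.15 = 0.01112 m/day = 4.062 m/yr.

4.1 m/yr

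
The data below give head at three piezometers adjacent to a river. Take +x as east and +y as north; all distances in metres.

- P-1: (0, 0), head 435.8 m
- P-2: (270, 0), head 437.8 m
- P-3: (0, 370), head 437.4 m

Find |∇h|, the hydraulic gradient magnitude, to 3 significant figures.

0.00858

∂h/∂x = (437.8 − 435.8) / (270 − 0) = +0.007407
∂h/∂y = (437.4 − 435.8) / (370 − 0) = +0.004324
|∇h| = √(0.007407² + 0.004324²) = 0.008577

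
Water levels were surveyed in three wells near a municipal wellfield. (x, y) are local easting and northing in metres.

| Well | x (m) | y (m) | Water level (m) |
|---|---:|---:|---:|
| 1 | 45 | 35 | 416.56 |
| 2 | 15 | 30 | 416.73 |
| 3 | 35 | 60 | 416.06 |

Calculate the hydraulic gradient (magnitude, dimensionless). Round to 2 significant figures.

Taking 1 as reference: 2−1 = (-30, -5, +0.17); 3−1 = (-10, 25, -0.50).
Solve a·Δx + b·Δy = Δh: det = (-30)·25 − (-10)·(-5) = -800.
∂h/∂x = [(+0.17)·25 − (-0.50)·(-5)] / -800 = -0.002188
∂h/∂y = [(-30)·(-0.50) − (-10)·(+0.17)] / -800 = -0.02088
|∇h| = √(-0.002188² + -0.02088²) = 0.02099

0.021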